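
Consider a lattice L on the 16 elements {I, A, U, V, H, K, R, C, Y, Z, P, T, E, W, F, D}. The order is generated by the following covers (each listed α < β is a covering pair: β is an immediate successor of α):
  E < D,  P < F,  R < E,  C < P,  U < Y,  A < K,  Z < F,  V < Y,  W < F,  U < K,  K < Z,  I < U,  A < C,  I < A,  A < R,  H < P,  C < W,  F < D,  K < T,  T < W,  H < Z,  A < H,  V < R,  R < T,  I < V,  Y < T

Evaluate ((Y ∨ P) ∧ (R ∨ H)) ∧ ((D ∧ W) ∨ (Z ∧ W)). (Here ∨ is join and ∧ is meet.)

Y ∨ P = F
R ∨ H = F
F ∧ F = F
D ∧ W = W
Z ∧ W = K
W ∨ K = W
F ∧ W = W

W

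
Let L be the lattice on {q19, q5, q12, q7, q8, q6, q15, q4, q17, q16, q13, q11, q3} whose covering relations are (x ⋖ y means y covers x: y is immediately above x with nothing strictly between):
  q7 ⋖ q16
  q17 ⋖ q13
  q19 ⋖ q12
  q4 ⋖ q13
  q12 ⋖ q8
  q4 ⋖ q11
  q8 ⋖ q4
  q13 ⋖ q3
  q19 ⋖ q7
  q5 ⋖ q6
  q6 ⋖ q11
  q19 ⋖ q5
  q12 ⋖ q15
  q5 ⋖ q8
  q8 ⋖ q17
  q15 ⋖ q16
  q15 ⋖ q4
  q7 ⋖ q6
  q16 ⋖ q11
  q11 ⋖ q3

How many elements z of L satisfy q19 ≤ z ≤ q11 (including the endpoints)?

The interval [q19, q11] = {q11, q12, q15, q16, q19, q4, q5, q6, q7, q8}, which has 10 elements.

10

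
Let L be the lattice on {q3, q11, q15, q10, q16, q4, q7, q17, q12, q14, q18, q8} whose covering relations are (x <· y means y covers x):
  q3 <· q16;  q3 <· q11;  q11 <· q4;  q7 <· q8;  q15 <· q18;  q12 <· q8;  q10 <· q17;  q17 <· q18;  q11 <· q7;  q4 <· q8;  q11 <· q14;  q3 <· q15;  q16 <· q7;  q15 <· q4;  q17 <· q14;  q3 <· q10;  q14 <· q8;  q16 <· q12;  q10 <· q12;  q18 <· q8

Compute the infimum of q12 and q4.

Common lower bounds of {q12, q4}: q3.
The greatest among these is q3.

q3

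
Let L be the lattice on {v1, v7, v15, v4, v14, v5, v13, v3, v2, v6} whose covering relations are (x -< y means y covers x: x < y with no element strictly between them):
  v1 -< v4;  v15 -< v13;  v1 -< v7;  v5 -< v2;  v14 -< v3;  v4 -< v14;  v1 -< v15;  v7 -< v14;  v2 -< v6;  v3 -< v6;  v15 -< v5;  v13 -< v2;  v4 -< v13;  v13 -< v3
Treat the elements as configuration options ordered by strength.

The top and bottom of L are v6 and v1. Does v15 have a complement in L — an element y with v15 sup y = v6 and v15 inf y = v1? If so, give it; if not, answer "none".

For every candidate y, either v15 ∨ y ≠ v6 or v15 ∧ y ≠ v1; no complement exists.

none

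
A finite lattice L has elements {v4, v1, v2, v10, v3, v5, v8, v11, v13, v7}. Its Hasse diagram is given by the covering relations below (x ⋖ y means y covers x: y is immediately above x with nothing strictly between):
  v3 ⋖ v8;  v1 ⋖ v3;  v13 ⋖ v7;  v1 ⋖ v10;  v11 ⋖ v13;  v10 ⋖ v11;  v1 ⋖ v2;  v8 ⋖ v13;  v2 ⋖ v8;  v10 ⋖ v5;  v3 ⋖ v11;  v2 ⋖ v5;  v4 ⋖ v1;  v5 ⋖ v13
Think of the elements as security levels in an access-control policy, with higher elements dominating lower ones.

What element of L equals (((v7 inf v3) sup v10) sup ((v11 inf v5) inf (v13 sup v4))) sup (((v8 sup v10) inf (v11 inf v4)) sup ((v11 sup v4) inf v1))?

v7 ∧ v3 = v3
v3 ∨ v10 = v11
v11 ∧ v5 = v10
v13 ∨ v4 = v13
v10 ∧ v13 = v10
v11 ∨ v10 = v11
v8 ∨ v10 = v13
v11 ∧ v4 = v4
v13 ∧ v4 = v4
v11 ∨ v4 = v11
v11 ∧ v1 = v1
v4 ∨ v1 = v1
v11 ∨ v1 = v11

v11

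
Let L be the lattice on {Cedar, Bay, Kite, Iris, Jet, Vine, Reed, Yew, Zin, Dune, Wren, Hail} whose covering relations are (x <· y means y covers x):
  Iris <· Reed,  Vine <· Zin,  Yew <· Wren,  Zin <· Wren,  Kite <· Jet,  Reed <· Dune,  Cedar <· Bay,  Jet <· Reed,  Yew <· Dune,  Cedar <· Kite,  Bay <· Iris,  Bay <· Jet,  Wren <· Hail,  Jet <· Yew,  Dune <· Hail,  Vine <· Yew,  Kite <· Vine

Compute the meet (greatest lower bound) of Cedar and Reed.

Cedar

Common lower bounds of {Cedar, Reed}: Cedar.
The greatest among these is Cedar.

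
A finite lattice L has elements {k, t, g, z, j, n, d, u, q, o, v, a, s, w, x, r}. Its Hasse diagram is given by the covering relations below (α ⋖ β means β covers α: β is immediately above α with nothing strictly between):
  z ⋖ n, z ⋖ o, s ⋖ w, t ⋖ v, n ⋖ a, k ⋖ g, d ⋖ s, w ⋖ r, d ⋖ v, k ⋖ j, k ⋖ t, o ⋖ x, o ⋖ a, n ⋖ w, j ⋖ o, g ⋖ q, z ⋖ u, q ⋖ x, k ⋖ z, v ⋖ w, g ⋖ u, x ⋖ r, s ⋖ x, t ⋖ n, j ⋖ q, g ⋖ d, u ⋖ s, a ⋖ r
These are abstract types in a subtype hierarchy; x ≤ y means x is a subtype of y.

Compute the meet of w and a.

Common lower bounds of {w, a}: k, n, t, z.
The greatest among these is n.

n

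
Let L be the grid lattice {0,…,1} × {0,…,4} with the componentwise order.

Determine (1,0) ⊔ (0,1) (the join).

In a product of chains, the join is componentwise max, giving (1,1).

(1,1)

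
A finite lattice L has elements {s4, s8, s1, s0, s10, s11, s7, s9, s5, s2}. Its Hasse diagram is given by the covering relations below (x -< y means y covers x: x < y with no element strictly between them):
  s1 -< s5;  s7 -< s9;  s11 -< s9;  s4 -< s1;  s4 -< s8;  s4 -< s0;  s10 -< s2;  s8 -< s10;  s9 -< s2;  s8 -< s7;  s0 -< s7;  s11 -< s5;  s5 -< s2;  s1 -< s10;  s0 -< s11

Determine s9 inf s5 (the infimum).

Common lower bounds of {s9, s5}: s0, s11, s4.
The greatest among these is s11.

s11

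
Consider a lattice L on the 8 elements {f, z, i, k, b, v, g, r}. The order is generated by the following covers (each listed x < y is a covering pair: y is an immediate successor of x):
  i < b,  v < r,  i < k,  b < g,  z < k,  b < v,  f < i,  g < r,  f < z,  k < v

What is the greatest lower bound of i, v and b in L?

i

Common lower bounds of {i, v, b}: f, i.
The greatest among these is i.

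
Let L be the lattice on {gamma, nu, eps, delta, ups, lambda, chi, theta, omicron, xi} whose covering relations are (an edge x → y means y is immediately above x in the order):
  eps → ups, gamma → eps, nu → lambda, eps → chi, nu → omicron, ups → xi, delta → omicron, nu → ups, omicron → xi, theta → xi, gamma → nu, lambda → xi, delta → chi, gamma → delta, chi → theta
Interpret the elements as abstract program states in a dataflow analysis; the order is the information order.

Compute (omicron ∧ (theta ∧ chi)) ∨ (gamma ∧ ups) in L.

delta

theta ∧ chi = chi
omicron ∧ chi = delta
gamma ∧ ups = gamma
delta ∨ gamma = delta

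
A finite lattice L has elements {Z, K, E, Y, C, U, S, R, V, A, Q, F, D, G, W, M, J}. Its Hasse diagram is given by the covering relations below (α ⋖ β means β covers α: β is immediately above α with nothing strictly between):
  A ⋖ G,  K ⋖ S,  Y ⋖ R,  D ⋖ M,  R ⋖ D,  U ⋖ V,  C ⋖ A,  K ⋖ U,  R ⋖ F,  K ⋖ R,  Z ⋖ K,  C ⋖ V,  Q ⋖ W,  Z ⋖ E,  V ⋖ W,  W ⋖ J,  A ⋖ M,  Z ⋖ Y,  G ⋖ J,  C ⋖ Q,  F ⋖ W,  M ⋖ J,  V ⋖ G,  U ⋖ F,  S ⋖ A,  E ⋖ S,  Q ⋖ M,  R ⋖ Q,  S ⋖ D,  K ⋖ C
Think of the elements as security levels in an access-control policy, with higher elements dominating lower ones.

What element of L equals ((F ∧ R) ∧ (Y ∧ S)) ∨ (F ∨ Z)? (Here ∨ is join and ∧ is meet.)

F

F ∧ R = R
Y ∧ S = Z
R ∧ Z = Z
F ∨ Z = F
Z ∨ F = F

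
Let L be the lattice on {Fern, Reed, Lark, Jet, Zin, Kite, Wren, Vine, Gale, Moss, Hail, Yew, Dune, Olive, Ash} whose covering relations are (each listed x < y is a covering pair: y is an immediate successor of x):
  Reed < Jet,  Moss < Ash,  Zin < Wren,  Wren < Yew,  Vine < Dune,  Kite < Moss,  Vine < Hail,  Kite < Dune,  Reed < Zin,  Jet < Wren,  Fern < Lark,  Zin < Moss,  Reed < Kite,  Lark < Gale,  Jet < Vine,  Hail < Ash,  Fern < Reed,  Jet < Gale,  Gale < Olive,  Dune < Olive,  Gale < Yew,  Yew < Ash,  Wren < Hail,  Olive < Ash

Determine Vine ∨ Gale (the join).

Common upper bounds of {Vine, Gale}: Ash, Olive.
The least among these is Olive.

Olive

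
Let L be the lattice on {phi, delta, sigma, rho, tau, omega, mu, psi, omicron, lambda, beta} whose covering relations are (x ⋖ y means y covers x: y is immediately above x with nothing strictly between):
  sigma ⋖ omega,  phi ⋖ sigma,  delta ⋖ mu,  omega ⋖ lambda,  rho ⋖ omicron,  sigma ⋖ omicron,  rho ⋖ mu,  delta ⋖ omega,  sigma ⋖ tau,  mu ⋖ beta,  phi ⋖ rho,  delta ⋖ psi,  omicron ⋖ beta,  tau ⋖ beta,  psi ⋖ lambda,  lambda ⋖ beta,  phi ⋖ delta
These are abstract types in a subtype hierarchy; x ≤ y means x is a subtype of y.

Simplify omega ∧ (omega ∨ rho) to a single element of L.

omega ∨ rho = beta
omega ∧ beta = omega

omega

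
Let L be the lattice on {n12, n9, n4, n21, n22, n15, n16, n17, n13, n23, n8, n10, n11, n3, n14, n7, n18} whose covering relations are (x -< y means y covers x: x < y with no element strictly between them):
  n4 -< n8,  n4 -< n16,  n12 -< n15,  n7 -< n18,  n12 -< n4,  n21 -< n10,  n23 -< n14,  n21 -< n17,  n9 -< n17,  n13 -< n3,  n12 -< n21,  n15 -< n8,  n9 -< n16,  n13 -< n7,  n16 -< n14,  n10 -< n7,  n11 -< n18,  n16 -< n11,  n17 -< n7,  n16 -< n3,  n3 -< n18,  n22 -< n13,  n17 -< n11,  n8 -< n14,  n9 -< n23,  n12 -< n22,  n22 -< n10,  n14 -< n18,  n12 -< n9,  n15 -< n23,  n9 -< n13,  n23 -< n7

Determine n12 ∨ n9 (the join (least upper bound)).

n9

Common upper bounds of {n12, n9}: n11, n13, n14, n16, n17, n18, n23, n3, n7, n9.
The least among these is n9.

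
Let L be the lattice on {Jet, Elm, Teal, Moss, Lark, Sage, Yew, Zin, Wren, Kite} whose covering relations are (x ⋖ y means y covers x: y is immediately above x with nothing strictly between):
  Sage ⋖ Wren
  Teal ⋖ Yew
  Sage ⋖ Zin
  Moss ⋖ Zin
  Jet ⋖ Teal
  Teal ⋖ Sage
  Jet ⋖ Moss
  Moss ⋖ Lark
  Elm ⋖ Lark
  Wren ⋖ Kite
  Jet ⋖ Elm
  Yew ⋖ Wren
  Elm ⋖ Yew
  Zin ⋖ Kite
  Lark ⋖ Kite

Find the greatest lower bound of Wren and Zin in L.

Common lower bounds of {Wren, Zin}: Jet, Sage, Teal.
The greatest among these is Sage.

Sage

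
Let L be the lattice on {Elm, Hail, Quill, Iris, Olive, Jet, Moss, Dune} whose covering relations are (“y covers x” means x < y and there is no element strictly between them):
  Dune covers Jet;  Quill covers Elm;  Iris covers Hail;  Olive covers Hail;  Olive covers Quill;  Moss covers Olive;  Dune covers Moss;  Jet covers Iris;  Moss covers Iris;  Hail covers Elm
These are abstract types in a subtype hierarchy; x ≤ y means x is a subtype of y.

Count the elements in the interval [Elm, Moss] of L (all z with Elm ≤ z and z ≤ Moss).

The interval [Elm, Moss] = {Elm, Hail, Iris, Moss, Olive, Quill}, which has 6 elements.

6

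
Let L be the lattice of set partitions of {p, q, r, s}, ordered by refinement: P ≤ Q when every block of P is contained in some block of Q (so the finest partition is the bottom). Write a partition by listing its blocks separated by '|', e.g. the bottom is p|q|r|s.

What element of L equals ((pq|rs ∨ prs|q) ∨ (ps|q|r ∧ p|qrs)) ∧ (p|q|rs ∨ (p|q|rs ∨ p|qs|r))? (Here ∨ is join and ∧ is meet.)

p|qrs

pq|rs ∨ prs|q = pqrs
ps|q|r ∧ p|qrs = p|q|r|s
pqrs ∨ p|q|r|s = pqrs
p|q|rs ∨ p|qs|r = p|qrs
p|q|rs ∨ p|qrs = p|qrs
pqrs ∧ p|qrs = p|qrs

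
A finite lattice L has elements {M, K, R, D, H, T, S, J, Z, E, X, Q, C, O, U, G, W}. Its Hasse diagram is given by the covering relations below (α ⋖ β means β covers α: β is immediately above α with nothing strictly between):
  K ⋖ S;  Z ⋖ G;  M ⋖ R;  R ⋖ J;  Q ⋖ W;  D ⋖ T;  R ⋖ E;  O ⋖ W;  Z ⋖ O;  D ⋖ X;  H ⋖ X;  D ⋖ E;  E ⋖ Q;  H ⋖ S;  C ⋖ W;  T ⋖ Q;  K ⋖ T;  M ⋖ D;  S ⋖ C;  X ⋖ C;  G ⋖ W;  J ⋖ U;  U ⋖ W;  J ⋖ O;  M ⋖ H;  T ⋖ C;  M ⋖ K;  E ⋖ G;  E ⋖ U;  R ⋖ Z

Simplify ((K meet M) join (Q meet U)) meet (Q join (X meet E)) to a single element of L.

K ∧ M = M
Q ∧ U = E
M ∨ E = E
X ∧ E = D
Q ∨ D = Q
E ∧ Q = E

E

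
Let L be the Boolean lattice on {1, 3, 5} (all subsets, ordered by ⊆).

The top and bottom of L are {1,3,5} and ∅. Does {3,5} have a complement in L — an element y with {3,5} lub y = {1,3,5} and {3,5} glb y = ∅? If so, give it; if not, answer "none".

Need y with {3,5} ∨ y = {1,3,5} and {3,5} ∧ y = ∅.
Checking each element gives: {1}.

{1}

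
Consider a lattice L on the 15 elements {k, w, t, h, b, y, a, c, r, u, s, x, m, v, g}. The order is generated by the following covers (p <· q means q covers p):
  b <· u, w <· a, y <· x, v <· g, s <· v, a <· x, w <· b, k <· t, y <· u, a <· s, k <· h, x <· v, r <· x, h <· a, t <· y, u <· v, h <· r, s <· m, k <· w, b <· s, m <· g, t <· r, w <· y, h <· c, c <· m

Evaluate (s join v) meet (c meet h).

h

s ∨ v = v
c ∧ h = h
v ∧ h = h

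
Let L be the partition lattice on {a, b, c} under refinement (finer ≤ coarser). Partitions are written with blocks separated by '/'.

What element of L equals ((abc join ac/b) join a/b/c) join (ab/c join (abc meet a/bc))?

abc

abc ∨ ac/b = abc
abc ∨ a/b/c = abc
abc ∧ a/bc = a/bc
ab/c ∨ a/bc = abc
abc ∨ abc = abc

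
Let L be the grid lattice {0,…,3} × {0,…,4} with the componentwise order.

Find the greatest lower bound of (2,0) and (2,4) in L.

(2,0)

Common lower bounds of {(2,0), (2,4)}: (0,0), (1,0), (2,0).
The greatest among these is (2,0).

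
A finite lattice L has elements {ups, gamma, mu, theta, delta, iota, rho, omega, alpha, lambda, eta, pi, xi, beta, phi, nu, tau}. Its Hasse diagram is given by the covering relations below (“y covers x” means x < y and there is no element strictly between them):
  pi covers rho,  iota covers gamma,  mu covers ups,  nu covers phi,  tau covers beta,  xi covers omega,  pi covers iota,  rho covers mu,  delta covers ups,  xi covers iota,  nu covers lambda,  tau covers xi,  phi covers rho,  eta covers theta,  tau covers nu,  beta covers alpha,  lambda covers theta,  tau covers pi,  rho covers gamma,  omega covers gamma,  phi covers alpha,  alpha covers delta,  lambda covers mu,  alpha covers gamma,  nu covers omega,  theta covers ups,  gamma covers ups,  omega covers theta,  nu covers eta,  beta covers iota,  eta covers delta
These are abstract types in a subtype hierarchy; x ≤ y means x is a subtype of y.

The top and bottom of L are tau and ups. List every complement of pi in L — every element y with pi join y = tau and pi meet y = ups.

delta, eta, theta

Need y with pi ∨ y = tau and pi ∧ y = ups.
Checking each element gives: delta, eta, theta.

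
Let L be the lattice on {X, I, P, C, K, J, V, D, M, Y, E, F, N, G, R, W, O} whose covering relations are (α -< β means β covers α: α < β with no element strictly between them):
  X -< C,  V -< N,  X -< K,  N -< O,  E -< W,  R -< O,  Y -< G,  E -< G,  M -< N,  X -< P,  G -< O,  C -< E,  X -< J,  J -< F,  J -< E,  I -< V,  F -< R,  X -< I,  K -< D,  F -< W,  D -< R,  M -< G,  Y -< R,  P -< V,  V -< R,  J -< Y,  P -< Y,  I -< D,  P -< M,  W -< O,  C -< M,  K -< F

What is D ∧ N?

I

Common lower bounds of {D, N}: I, X.
The greatest among these is I.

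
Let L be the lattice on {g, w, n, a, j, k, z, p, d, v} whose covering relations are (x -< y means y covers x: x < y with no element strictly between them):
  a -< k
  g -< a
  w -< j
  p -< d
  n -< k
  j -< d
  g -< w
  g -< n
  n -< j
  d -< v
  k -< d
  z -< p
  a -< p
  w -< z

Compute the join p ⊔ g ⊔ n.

Common upper bounds of {p, g, n}: d, v.
The least among these is d.

d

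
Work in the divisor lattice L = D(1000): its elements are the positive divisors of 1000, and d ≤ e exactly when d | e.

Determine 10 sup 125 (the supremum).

250

In the divisibility order, the join is the least common multiple: lcm(10, 125) = 250.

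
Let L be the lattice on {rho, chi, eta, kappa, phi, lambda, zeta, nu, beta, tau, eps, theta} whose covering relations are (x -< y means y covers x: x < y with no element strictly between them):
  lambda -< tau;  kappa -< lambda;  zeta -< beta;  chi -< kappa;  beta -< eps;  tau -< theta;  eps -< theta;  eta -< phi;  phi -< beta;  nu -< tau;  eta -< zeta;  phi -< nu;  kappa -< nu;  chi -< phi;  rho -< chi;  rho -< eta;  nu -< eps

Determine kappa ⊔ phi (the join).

Common upper bounds of {kappa, phi}: eps, nu, tau, theta.
The least among these is nu.

nu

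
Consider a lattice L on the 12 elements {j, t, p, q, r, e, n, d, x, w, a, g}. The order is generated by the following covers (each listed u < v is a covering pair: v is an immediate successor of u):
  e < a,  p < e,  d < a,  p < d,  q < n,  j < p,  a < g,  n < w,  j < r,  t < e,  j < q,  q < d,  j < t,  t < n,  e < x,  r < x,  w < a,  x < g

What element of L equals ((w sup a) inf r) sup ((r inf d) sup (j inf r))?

j

w ∨ a = a
a ∧ r = j
r ∧ d = j
j ∧ r = j
j ∨ j = j
j ∨ j = j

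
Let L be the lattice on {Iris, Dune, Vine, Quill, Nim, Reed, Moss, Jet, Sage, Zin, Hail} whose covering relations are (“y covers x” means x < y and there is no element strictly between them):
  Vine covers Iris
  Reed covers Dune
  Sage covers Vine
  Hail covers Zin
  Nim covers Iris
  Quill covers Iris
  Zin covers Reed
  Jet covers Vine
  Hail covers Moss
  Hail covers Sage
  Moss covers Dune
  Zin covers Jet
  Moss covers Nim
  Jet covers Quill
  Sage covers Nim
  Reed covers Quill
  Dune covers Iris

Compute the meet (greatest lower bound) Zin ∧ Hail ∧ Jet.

Common lower bounds of {Zin, Hail, Jet}: Iris, Jet, Quill, Vine.
The greatest among these is Jet.

Jet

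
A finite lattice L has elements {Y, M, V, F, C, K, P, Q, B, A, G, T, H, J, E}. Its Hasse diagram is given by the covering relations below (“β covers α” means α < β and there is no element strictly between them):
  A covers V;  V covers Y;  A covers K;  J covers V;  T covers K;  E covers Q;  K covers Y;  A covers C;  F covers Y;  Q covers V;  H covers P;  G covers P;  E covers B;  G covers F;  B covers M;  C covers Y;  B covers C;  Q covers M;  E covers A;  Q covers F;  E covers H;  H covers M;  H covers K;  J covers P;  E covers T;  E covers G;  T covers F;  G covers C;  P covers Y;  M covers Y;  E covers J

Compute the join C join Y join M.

B

Common upper bounds of {C, Y, M}: B, E.
The least among these is B.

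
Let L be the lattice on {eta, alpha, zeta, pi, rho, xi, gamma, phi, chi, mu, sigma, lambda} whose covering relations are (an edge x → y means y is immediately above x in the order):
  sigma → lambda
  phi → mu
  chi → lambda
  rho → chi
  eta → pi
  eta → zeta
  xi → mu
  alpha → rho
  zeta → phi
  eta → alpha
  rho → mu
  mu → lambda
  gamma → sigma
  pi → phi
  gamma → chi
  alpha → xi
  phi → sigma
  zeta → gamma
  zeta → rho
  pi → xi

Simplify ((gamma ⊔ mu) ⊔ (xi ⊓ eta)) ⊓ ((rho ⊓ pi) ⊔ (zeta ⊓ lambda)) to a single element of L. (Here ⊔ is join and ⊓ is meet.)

gamma ∨ mu = lambda
xi ∧ eta = eta
lambda ∨ eta = lambda
rho ∧ pi = eta
zeta ∧ lambda = zeta
eta ∨ zeta = zeta
lambda ∧ zeta = zeta

zeta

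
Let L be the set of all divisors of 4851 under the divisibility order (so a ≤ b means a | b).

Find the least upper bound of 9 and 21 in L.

63

Common upper bounds of {9, 21}: 441, 4851, 63, 693.
The least among these is 63.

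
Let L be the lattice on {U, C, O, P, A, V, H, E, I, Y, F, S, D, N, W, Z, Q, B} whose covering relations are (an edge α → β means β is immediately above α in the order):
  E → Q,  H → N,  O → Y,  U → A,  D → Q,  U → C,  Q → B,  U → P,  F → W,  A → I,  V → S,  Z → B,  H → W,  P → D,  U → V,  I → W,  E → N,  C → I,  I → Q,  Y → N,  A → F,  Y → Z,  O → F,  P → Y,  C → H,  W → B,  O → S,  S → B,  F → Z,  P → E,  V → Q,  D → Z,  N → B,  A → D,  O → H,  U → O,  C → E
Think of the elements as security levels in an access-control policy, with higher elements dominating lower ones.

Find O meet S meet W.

Common lower bounds of {O, S, W}: O, U.
The greatest among these is O.

O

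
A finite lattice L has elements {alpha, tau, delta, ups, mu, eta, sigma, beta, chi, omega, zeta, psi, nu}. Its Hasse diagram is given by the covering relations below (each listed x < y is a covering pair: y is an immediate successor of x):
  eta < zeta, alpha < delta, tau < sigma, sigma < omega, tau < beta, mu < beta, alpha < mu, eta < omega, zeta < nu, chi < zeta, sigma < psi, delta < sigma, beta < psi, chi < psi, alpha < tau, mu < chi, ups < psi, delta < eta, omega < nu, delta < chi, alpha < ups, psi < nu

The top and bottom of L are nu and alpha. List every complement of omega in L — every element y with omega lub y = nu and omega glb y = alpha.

mu, ups

Need y with omega ∨ y = nu and omega ∧ y = alpha.
Checking each element gives: mu, ups.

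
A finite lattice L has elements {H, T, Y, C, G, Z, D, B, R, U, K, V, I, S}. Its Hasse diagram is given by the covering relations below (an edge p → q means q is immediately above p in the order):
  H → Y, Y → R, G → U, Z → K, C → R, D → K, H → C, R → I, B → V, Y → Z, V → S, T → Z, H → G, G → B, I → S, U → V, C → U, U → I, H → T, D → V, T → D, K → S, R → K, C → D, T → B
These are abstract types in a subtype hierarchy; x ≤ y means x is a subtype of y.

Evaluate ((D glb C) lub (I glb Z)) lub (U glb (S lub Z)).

D ∧ C = C
I ∧ Z = Y
C ∨ Y = R
S ∨ Z = S
U ∧ S = U
R ∨ U = I

I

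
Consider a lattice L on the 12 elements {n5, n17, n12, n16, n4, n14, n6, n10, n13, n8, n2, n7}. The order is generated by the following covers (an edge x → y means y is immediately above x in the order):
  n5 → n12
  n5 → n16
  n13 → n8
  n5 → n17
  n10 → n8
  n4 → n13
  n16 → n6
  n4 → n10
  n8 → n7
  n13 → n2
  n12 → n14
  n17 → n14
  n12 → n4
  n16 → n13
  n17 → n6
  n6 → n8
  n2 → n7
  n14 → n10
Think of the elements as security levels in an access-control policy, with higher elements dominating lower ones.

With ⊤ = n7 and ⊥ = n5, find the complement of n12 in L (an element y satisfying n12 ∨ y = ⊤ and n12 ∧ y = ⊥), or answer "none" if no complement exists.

none

For every candidate y, either n12 ∨ y ≠ n7 or n12 ∧ y ≠ n5; no complement exists.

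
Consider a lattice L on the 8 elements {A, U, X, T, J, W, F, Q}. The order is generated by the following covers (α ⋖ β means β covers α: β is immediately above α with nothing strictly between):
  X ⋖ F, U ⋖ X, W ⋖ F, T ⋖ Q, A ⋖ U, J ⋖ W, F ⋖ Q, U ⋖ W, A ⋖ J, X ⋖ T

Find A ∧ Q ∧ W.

Common lower bounds of {A, Q, W}: A.
The greatest among these is A.

A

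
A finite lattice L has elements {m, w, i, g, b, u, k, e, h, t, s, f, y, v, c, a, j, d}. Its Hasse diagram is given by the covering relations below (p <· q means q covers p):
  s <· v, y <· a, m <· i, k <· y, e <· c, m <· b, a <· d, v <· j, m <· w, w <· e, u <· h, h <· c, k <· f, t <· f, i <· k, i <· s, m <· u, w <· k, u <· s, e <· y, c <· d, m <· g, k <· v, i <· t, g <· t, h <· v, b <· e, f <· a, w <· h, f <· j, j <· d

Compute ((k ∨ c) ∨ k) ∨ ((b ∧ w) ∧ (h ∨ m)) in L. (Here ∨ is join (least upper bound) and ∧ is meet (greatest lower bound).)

d

k ∨ c = d
d ∨ k = d
b ∧ w = m
h ∨ m = h
m ∧ h = m
d ∨ m = d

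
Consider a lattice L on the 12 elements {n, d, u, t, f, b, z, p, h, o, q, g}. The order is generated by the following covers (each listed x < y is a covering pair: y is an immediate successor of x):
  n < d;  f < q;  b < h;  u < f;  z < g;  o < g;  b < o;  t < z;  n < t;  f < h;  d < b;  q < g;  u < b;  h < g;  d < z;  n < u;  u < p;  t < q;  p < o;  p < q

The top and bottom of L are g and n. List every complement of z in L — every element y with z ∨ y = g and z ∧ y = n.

f, p, u

Need y with z ∨ y = g and z ∧ y = n.
Checking each element gives: f, p, u.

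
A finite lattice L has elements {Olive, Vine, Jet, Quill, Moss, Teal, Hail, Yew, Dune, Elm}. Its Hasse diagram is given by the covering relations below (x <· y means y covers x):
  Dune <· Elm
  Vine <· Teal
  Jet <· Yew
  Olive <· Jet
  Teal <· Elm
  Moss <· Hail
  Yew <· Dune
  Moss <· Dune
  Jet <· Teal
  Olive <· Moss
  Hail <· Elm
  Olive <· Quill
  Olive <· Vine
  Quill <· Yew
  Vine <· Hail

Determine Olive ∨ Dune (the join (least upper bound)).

Common upper bounds of {Olive, Dune}: Dune, Elm.
The least among these is Dune.

Dune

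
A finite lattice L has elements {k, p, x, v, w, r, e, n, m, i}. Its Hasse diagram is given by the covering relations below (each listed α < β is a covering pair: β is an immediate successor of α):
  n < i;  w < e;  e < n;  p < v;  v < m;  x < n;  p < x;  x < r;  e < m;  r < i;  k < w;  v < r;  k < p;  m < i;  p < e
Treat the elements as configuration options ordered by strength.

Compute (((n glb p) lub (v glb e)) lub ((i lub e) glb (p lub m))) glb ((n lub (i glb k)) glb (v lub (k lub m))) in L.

e

n ∧ p = p
v ∧ e = p
p ∨ p = p
i ∨ e = i
p ∨ m = m
i ∧ m = m
p ∨ m = m
i ∧ k = k
n ∨ k = n
k ∨ m = m
v ∨ m = m
n ∧ m = e
m ∧ e = e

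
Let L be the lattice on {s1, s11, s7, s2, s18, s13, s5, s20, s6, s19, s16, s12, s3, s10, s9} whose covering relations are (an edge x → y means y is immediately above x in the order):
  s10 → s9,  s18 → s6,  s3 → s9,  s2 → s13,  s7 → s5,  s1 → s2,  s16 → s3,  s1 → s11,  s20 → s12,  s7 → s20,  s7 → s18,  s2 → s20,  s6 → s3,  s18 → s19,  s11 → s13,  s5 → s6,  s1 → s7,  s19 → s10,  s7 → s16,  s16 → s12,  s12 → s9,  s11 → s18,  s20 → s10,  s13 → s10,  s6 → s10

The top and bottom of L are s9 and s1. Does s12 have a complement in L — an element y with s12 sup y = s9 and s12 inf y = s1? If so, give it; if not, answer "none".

s11

Need y with s12 ∨ y = s9 and s12 ∧ y = s1.
Checking each element gives: s11.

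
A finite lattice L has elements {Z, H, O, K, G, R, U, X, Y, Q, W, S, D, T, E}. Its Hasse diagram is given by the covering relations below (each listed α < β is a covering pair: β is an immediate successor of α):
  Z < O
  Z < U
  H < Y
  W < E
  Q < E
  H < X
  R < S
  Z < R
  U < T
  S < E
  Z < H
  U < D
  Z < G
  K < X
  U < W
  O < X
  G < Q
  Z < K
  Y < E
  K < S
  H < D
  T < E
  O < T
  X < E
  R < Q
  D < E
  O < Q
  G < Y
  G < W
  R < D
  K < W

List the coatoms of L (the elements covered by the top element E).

D, Q, S, T, W, X, Y

The coatoms are exactly the elements covered by E: D, Q, S, T, W, X, Y.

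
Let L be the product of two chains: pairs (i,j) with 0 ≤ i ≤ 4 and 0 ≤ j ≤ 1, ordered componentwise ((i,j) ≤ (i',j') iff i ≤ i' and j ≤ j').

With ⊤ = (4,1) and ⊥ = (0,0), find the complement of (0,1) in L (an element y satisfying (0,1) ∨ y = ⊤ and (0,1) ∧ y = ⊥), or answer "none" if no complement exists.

Need y with (0,1) ∨ y = (4,1) and (0,1) ∧ y = (0,0).
Checking each element gives: (4,0).

(4,0)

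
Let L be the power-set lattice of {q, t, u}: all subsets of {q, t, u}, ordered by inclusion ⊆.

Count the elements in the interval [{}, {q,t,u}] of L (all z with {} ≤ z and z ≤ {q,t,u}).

The interval [{}, {q,t,u}] = {{q,t,u}, {q,t}, {q,u}, {q}, {t,u}, {t}, {u}, {}}, which has 8 elements.

8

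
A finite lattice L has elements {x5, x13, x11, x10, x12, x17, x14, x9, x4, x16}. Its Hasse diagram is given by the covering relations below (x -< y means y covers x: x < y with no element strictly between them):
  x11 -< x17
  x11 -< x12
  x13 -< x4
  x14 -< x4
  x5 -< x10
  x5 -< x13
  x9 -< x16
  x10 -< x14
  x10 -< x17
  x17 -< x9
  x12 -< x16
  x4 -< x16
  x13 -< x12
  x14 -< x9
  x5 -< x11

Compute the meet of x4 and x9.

Common lower bounds of {x4, x9}: x10, x14, x5.
The greatest among these is x14.

x14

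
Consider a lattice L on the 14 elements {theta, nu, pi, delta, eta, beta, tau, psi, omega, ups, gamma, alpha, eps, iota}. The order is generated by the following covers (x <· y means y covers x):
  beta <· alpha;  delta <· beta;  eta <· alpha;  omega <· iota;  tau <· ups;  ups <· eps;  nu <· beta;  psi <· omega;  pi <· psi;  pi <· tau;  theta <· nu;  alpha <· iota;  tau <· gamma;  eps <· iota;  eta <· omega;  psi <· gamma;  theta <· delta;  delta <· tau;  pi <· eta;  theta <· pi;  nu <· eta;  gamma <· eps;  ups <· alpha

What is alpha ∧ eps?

ups

Common lower bounds of {alpha, eps}: delta, pi, tau, theta, ups.
The greatest among these is ups.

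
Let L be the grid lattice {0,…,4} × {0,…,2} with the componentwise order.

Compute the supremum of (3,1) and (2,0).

In a product of chains, the join is componentwise max, giving (3,1).

(3,1)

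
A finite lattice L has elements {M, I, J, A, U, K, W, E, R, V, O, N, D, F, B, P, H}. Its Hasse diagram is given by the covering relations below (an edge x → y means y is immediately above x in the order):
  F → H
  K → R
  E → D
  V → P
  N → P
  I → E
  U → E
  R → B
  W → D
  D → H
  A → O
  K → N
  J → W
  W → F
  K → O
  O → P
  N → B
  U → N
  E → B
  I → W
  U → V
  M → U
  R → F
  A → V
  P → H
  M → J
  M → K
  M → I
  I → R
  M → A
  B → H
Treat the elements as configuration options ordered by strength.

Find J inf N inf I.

M

Common lower bounds of {J, N, I}: M.
The greatest among these is M.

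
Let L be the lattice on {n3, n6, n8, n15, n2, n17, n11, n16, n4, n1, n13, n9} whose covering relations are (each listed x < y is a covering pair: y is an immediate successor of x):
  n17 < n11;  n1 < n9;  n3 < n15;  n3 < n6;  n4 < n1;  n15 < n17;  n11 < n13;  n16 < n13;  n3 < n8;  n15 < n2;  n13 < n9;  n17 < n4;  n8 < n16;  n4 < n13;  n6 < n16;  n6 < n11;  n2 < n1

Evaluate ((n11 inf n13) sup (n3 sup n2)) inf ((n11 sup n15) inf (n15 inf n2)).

n15

n11 ∧ n13 = n11
n3 ∨ n2 = n2
n11 ∨ n2 = n9
n11 ∨ n15 = n11
n15 ∧ n2 = n15
n11 ∧ n15 = n15
n9 ∧ n15 = n15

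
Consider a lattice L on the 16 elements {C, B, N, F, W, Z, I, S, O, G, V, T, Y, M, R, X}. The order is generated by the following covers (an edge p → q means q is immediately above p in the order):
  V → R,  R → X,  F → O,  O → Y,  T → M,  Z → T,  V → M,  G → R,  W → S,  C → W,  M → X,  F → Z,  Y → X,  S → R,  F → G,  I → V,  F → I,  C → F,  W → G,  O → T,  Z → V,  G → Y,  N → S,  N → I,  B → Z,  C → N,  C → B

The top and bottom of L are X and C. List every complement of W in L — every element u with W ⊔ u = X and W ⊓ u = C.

M, T

Need u with W ∨ u = X and W ∧ u = C.
Checking each element gives: M, T.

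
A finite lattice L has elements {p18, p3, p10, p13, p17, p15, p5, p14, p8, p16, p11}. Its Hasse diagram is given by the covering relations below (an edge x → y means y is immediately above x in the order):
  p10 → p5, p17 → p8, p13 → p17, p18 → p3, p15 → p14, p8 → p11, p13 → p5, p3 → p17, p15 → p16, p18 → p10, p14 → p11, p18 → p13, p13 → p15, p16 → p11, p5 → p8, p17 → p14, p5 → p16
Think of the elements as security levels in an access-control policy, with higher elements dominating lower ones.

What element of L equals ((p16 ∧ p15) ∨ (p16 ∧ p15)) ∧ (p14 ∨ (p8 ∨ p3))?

p15

p16 ∧ p15 = p15
p16 ∧ p15 = p15
p15 ∨ p15 = p15
p8 ∨ p3 = p8
p14 ∨ p8 = p11
p15 ∧ p11 = p15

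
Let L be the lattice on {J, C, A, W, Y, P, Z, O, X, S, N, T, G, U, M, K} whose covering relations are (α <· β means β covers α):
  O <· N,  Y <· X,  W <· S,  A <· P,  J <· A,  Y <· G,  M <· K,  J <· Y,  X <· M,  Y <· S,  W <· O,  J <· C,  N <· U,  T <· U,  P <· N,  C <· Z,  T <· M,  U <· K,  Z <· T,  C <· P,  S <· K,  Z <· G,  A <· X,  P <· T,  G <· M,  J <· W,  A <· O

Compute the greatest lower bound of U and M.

T

Common lower bounds of {U, M}: A, C, J, P, T, Z.
The greatest among these is T.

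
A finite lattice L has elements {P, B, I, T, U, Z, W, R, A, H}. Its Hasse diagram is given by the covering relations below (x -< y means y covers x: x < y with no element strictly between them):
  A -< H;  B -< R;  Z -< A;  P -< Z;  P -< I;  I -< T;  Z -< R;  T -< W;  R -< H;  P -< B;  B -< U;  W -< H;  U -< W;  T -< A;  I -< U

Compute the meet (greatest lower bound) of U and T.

I

Common lower bounds of {U, T}: I, P.
The greatest among these is I.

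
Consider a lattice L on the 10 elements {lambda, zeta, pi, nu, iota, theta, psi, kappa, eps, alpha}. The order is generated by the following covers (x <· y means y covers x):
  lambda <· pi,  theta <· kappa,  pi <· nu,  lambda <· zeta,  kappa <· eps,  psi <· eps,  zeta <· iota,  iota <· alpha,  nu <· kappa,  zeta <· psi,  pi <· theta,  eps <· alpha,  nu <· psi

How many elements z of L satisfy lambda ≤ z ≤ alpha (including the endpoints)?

The interval [lambda, alpha] = {alpha, eps, iota, kappa, lambda, nu, pi, psi, theta, zeta}, which has 10 elements.

10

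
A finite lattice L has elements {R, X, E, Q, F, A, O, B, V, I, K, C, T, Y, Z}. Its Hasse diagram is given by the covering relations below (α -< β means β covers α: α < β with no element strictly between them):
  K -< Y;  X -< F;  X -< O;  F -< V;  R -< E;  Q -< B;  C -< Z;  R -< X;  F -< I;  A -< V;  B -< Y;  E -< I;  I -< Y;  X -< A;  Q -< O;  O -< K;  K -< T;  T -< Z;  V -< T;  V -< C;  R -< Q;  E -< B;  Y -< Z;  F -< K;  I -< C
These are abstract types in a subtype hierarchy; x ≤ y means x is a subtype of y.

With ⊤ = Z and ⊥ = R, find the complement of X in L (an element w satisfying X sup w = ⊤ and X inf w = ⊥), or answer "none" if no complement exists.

For every candidate w, either X ∨ w ≠ Z or X ∧ w ≠ R; no complement exists.

none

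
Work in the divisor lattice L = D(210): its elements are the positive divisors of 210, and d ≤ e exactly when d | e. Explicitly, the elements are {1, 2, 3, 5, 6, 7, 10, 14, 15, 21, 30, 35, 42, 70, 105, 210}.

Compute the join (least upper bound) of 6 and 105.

In the divisibility order, the join is the least common multiple: lcm(6, 105) = 210.

210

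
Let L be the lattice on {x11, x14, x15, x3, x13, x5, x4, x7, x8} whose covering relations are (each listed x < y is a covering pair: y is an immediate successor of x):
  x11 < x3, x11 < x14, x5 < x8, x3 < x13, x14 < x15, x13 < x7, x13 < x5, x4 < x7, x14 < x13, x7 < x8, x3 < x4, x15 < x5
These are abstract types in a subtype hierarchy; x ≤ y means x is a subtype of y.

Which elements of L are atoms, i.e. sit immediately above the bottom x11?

x14, x3

The atoms are exactly the elements that cover x11: x14, x3.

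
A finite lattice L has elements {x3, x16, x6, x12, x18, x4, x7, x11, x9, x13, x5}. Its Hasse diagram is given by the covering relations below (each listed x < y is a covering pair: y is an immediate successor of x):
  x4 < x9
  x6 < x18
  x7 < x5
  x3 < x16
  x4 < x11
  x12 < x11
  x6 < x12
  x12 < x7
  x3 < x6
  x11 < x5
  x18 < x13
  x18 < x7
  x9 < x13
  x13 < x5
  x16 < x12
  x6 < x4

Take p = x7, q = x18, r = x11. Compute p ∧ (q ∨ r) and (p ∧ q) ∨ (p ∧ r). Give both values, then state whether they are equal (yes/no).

x7; x7; yes

q ∨ r = x5, so p ∧ (q ∨ r) = x7 ∧ x5 = x7.
p ∧ q = x18 and p ∧ r = x12, so (p ∧ q) ∨ (p ∧ r) = x18 ∨ x12 = x7.
Equal: yes.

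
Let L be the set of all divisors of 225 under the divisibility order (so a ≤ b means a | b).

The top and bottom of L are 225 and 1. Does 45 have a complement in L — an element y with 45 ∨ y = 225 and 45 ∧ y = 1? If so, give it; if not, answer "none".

For every candidate y, either 45 ∨ y ≠ 225 or 45 ∧ y ≠ 1; no complement exists.

none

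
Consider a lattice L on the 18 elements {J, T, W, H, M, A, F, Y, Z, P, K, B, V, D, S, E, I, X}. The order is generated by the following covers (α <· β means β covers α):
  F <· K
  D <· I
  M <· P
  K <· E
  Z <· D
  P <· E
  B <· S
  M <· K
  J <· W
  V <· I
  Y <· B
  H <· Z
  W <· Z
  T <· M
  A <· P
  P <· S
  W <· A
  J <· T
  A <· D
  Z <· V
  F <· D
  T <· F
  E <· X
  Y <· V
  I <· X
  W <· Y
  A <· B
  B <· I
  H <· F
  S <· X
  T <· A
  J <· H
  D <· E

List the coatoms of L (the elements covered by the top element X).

E, I, S

The coatoms are exactly the elements covered by X: E, I, S.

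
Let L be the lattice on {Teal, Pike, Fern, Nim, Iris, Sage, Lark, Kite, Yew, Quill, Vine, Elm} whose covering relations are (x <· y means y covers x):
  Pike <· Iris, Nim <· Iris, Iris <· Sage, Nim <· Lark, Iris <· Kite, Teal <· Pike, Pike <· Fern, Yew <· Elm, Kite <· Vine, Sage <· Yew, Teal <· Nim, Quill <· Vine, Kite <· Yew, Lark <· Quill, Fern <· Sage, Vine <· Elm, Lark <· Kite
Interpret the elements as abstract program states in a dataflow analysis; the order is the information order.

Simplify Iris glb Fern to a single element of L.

Iris ∧ Fern = Pike

Pike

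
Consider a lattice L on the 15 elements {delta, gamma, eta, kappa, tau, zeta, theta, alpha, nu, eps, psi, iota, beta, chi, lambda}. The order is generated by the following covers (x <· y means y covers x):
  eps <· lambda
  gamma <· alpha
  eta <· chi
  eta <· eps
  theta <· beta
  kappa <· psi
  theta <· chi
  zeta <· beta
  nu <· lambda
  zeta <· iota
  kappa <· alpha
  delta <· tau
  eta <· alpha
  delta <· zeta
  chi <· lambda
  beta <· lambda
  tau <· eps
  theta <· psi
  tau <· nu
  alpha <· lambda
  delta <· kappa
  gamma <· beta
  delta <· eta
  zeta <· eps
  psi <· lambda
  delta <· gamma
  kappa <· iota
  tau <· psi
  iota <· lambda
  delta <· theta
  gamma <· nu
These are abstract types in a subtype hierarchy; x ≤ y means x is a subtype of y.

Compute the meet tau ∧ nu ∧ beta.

delta

Common lower bounds of {tau, nu, beta}: delta.
The greatest among these is delta.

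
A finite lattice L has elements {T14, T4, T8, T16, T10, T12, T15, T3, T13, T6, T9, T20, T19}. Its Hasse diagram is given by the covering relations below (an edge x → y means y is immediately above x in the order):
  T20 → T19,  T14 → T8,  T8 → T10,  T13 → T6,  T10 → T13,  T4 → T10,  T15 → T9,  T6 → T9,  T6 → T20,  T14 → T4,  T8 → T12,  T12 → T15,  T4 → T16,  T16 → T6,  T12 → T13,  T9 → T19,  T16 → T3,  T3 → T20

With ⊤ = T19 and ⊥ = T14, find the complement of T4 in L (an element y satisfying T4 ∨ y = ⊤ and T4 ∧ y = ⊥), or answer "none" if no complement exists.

none

For every candidate y, either T4 ∨ y ≠ T19 or T4 ∧ y ≠ T14; no complement exists.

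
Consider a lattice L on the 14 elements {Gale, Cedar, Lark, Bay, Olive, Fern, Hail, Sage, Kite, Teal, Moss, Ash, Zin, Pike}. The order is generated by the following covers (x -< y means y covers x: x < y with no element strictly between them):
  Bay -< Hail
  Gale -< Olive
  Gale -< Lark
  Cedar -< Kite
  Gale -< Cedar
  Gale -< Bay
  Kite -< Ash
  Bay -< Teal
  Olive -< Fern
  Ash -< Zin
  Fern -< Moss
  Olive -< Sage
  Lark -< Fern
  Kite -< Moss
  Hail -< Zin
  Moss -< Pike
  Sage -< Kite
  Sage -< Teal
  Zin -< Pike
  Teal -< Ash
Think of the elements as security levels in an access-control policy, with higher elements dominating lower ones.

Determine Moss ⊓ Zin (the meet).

Kite

Common lower bounds of {Moss, Zin}: Cedar, Gale, Kite, Olive, Sage.
The greatest among these is Kite.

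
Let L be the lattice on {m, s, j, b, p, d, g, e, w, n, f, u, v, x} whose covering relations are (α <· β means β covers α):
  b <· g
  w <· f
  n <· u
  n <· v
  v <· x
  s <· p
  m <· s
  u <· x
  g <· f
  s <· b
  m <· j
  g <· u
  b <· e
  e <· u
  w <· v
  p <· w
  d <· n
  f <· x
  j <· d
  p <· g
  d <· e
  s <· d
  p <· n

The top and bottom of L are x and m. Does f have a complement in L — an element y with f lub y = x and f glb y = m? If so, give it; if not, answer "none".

Need y with f ∨ y = x and f ∧ y = m.
Checking each element gives: j.

j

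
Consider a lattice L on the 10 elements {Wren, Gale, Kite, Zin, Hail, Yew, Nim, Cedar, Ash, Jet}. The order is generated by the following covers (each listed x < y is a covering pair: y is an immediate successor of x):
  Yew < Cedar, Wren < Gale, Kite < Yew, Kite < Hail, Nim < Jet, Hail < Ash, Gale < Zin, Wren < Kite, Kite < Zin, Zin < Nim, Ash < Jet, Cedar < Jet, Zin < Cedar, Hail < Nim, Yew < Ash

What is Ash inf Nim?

Common lower bounds of {Ash, Nim}: Hail, Kite, Wren.
The greatest among these is Hail.

Hail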